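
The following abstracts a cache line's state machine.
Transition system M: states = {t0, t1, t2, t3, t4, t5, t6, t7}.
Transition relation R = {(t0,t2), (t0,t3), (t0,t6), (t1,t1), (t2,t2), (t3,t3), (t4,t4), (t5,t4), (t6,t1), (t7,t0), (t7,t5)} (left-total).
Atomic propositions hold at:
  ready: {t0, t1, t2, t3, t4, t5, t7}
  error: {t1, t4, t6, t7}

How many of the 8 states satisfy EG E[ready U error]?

6

E[ready U error]: least fixpoint, start Z0 = Sat(error) = {t1, t4, t6, t7}, add states in Sat(ready) with some successor in Z. Z1 = {t0, t1, t4, t5, t6, t7}; fixed.
Sat(E[ready U error]) = {t0, t1, t4, t5, t6, t7}
EG E[ready U error]: greatest fixpoint, start Z0 = {t0, t1, t4, t5, t6, t7}, keep only states in Sat with some successor in Z. Already a fixed point.
Sat(EG E[ready U error]) = {t0, t1, t4, t5, t6, t7}
|Sat(EG E[ready U error])| = |{t0, t1, t4, t5, t6, t7}| = 6.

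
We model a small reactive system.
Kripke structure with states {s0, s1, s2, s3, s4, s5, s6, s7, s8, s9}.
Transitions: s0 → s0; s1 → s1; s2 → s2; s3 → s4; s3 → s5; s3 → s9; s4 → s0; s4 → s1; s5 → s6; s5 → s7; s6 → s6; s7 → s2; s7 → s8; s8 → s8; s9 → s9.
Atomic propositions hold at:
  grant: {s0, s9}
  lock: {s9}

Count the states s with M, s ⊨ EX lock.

2

Sat(EX lock) = {s : some successor in {s9}} = {s3, s9}
|Sat(EX lock)| = |{s3, s9}| = 2.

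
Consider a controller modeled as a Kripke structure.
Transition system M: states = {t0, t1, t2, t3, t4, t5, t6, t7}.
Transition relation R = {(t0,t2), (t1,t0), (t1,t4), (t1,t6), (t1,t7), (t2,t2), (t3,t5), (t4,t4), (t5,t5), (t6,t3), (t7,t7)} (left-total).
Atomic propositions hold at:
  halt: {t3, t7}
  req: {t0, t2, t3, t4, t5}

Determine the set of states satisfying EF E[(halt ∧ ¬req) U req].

Sat(¬req) = {t1, t6, t7}
Sat(halt ∧ ¬req) = {t7}
E[(halt ∧ ¬req) U req]: least fixpoint, start Z0 = Sat(req) = {t0, t2, t3, t4, t5}, add states in Sat(halt ∧ ¬req) with some successor in Z. Already a fixed point.
Sat(E[(halt ∧ ¬req) U req]) = {t0, t2, t3, t4, t5}
EF E[(halt ∧ ¬req) U req]: least fixpoint, start Z0 = {t0, t2, t3, t4, t5}, add states with some successor in Z. Z1 = {t0, t1, t2, t3, t4, t5, t6}; fixed.
Sat(EF E[(halt ∧ ¬req) U req]) = {t0, t1, t2, t3, t4, t5, t6}

{t0, t1, t2, t3, t4, t5, t6}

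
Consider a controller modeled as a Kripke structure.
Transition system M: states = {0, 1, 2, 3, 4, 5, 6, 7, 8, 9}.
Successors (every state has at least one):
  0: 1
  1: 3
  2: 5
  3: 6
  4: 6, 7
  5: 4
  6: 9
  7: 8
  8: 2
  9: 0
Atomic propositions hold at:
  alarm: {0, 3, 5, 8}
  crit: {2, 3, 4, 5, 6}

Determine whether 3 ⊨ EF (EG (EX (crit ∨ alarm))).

Sat(crit ∨ alarm) = {0, 2, 3, 4, 5, 6, 8}
Sat(EX (crit ∨ alarm)) = {s : some successor in {0, 2, 3, 4, 5, 6, 8}} = {1, 2, 3, 4, 5, 7, 8, 9}
EG (EX (crit ∨ alarm)): greatest fixpoint, start Z0 = {1, 2, 3, 4, 5, 7, 8, 9}, keep only states in Sat with some successor in Z. Z1 = {1, 2, 4, 5, 7, 8}; Z2 = {2, 4, 5, 7, 8}; fixed.
Sat(EG (EX (crit ∨ alarm))) = {2, 4, 5, 7, 8}
EF (EG (EX (crit ∨ alarm))): least fixpoint, start Z0 = {2, 4, 5, 7, 8}, add states with some successor in Z. Already a fixed point.
Sat(EF (EG (EX (crit ∨ alarm)))) = {2, 4, 5, 7, 8}
3 ∉ Sat(EF (EG (EX (crit ∨ alarm)))) = {2, 4, 5, 7, 8}, so the formula does not hold at 3.

No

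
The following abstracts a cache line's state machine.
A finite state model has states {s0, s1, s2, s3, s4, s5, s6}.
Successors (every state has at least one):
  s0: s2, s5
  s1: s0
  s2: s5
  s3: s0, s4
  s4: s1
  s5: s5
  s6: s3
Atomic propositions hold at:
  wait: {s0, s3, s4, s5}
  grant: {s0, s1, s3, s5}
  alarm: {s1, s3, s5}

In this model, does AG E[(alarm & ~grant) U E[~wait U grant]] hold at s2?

Sat(~grant) = {s2, s4, s6}
Sat(alarm & ~grant) = ∅
Sat(~wait) = {s1, s2, s6}
E[~wait U grant]: least fixpoint, start Z0 = Sat(grant) = {s0, s1, s3, s5}, add states in Sat(~wait) with some successor in Z. Z1 = {s0, s1, s2, s3, s5, s6}; fixed.
Sat(E[~wait U grant]) = {s0, s1, s2, s3, s5, s6}
E[(alarm & ~grant) U E[~wait U grant]]: least fixpoint, start Z0 = Sat(E[~wait U grant]) = {s0, s1, s2, s3, s5, s6}, add states in Sat(alarm & ~grant) with some successor in Z. Already a fixed point.
Sat(E[(alarm & ~grant) U E[~wait U grant]]) = {s0, s1, s2, s3, s5, s6}
AG E[(alarm & ~grant) U E[~wait U grant]]: greatest fixpoint, start Z0 = {s0, s1, s2, s3, s5, s6}, keep only states in Sat with every successor in Z. Z1 = {s0, s1, s2, s5, s6}; Z2 = {s0, s1, s2, s5}; fixed.
Sat(AG E[(alarm & ~grant) U E[~wait U grant]]) = {s0, s1, s2, s5}
s2 ∈ Sat(AG E[(alarm & ~grant) U E[~wait U grant]]) = {s0, s1, s2, s5}, so the formula holds at s2.

Yes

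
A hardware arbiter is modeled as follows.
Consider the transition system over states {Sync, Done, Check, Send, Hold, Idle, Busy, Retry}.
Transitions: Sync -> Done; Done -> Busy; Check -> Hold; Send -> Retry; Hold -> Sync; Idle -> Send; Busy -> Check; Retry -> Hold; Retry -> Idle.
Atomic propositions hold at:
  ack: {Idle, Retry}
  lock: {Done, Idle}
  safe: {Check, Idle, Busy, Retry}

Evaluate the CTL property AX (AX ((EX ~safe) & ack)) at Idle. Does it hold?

Yes

Sat(~safe) = {Sync, Done, Send, Hold}
Sat(EX ~safe) = {s : some successor in {Sync, Done, Send, Hold}} = {Sync, Check, Hold, Idle, Retry}
Sat((EX ~safe) & ack) = {Idle, Retry}
Sat(AX ((EX ~safe) & ack)) = {s : every successor in {Idle, Retry}} = {Send}
Sat(AX (AX ((EX ~safe) & ack))) = {s : every successor in {Send}} = {Idle}
Idle ∈ Sat(AX (AX ((EX ~safe) & ack))) = {Idle}, so the formula holds at Idle.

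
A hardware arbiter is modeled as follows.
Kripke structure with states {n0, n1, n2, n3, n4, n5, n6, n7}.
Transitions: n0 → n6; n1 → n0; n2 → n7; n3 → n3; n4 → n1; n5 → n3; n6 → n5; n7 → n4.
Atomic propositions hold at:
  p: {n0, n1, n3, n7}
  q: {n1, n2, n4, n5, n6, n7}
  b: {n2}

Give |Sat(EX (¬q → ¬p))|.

Sat(¬q) = {n0, n3}
Sat(¬p) = {n2, n4, n5, n6}
Sat(¬q → ¬p) = {n1, n2, n4, n5, n6, n7}
Sat(EX (¬q → ¬p)) = {s : some successor in {n1, n2, n4, n5, n6, n7}} = {n0, n2, n4, n6, n7}
|Sat(EX (¬q → ¬p))| = |{n0, n2, n4, n6, n7}| = 5.

5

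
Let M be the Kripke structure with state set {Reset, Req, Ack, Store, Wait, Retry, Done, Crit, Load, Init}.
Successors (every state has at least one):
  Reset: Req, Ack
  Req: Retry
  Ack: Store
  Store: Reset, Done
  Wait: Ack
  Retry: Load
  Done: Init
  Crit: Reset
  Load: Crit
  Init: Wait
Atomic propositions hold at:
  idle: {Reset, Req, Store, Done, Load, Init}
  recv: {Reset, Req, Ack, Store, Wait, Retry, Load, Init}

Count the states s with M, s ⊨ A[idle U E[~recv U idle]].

Sat(~recv) = {Done, Crit}
E[~recv U idle]: least fixpoint, start Z0 = Sat(idle) = {Reset, Req, Store, Done, Load, Init}, add states in Sat(~recv) with some successor in Z. Z1 = {Reset, Req, Store, Done, Crit, Load, Init}; fixed.
Sat(E[~recv U idle]) = {Reset, Req, Store, Done, Crit, Load, Init}
A[idle U E[~recv U idle]]: least fixpoint, start Z0 = Sat(E[~recv U idle]) = {Reset, Req, Store, Done, Crit, Load, Init}, add states in Sat(idle) with every successor in Z. Already a fixed point.
Sat(A[idle U E[~recv U idle]]) = {Reset, Req, Store, Done, Crit, Load, Init}
|Sat(A[idle U E[~recv U idle]])| = |{Reset, Req, Store, Done, Crit, Load, Init}| = 7.

7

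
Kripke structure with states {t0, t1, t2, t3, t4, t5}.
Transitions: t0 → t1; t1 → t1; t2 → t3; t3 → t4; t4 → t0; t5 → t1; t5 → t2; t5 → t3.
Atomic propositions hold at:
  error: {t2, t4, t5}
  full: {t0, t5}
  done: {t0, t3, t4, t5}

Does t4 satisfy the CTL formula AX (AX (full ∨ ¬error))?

Yes

Sat(¬error) = {t0, t1, t3}
Sat(full ∨ ¬error) = {t0, t1, t3, t5}
Sat(AX (full ∨ ¬error)) = {s : every successor in {t0, t1, t3, t5}} = {t0, t1, t2, t4}
Sat(AX (AX (full ∨ ¬error))) = {s : every successor in {t0, t1, t2, t4}} = {t0, t1, t3, t4}
t4 ∈ Sat(AX (AX (full ∨ ¬error))) = {t0, t1, t3, t4}, so the formula holds at t4.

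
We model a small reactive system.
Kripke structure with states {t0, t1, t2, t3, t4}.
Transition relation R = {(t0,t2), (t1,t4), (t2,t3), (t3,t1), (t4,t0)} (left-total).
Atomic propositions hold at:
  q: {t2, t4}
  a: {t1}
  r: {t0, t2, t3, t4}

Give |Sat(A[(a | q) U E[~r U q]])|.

Sat(a | q) = {t1, t2, t4}
Sat(~r) = {t1}
E[~r U q]: least fixpoint, start Z0 = Sat(q) = {t2, t4}, add states in Sat(~r) with some successor in Z. Z1 = {t1, t2, t4}; fixed.
Sat(E[~r U q]) = {t1, t2, t4}
A[(a | q) U E[~r U q]]: least fixpoint, start Z0 = Sat(E[~r U q]) = {t1, t2, t4}, add states in Sat(a | q) with every successor in Z. Already a fixed point.
Sat(A[(a | q) U E[~r U q]]) = {t1, t2, t4}
|Sat(A[(a | q) U E[~r U q]])| = |{t1, t2, t4}| = 3.

3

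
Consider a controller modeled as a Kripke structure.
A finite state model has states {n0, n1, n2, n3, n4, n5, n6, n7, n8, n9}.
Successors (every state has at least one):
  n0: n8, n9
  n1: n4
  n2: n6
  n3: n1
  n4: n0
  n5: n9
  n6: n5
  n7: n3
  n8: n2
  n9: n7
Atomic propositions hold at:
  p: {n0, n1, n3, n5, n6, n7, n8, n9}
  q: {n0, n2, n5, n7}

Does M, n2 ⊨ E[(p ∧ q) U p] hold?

Sat(p ∧ q) = {n0, n5, n7}
E[(p ∧ q) U p]: least fixpoint, start Z0 = Sat(p) = {n0, n1, n3, n5, n6, n7, n8, n9}, add states in Sat(p ∧ q) with some successor in Z. Already a fixed point.
Sat(E[(p ∧ q) U p]) = {n0, n1, n3, n5, n6, n7, n8, n9}
n2 ∉ Sat(E[(p ∧ q) U p]) = {n0, n1, n3, n5, n6, n7, n8, n9}, so the formula does not hold at n2.

No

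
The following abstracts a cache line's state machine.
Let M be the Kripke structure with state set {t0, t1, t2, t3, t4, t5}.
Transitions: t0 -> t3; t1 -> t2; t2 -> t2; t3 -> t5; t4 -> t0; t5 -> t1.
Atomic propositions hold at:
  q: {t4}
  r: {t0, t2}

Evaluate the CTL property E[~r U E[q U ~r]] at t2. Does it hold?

No

Sat(~r) = {t1, t3, t4, t5}
E[q U ~r]: least fixpoint, start Z0 = Sat(~r) = {t1, t3, t4, t5}, add states in Sat(q) with some successor in Z. Already a fixed point.
Sat(E[q U ~r]) = {t1, t3, t4, t5}
E[~r U E[q U ~r]]: least fixpoint, start Z0 = Sat(E[q U ~r]) = {t1, t3, t4, t5}, add states in Sat(~r) with some successor in Z. Already a fixed point.
Sat(E[~r U E[q U ~r]]) = {t1, t3, t4, t5}
t2 ∉ Sat(E[~r U E[q U ~r]]) = {t1, t3, t4, t5}, so the formula does not hold at t2.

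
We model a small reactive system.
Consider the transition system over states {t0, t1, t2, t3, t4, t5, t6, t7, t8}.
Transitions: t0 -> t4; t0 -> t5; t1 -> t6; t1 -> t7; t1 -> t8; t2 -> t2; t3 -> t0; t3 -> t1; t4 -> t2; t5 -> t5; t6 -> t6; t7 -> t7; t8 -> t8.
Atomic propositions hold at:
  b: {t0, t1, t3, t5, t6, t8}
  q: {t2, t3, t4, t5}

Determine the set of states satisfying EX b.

{t0, t1, t3, t5, t6, t8}

Sat(EX b) = {s : some successor in {t0, t1, t3, t5, t6, t8}} = {t0, t1, t3, t5, t6, t8}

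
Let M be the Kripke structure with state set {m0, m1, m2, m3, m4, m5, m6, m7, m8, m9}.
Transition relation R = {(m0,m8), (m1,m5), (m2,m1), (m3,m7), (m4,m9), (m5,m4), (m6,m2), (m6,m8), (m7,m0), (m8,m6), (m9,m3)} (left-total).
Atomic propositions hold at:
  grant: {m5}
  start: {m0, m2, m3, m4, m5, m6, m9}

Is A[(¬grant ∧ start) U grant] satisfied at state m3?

No

Sat(¬grant) = {m0, m1, m2, m3, m4, m6, m7, m8, m9}
Sat(¬grant ∧ start) = {m0, m2, m3, m4, m6, m9}
A[(¬grant ∧ start) U grant]: least fixpoint, start Z0 = Sat(grant) = {m5}, add states in Sat(¬grant ∧ start) with every successor in Z. Already a fixed point.
Sat(A[(¬grant ∧ start) U grant]) = {m5}
m3 ∉ Sat(A[(¬grant ∧ start) U grant]) = {m5}, so the formula does not hold at m3.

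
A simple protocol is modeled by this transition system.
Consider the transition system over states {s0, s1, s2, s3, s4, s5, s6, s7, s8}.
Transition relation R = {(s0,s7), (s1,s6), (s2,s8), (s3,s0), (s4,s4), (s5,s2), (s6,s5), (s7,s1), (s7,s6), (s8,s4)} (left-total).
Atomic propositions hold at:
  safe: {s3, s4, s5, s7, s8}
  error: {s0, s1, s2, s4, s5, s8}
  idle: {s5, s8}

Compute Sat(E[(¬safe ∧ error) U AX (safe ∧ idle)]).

{s1, s2, s6}

Sat(¬safe) = {s0, s1, s2, s6}
Sat(¬safe ∧ error) = {s0, s1, s2}
Sat(safe ∧ idle) = {s5, s8}
Sat(AX (safe ∧ idle)) = {s : every successor in {s5, s8}} = {s2, s6}
E[(¬safe ∧ error) U AX (safe ∧ idle)]: least fixpoint, start Z0 = Sat(AX (safe ∧ idle)) = {s2, s6}, add states in Sat(¬safe ∧ error) with some successor in Z. Z1 = {s1, s2, s6}; fixed.
Sat(E[(¬safe ∧ error) U AX (safe ∧ idle)]) = {s1, s2, s6}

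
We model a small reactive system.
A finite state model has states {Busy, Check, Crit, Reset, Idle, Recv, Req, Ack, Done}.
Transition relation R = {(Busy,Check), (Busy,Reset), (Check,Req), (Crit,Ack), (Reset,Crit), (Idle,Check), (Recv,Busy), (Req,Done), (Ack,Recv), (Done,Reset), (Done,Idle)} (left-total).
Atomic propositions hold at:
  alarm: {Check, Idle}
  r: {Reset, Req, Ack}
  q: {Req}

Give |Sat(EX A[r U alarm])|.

A[r U alarm]: least fixpoint, start Z0 = Sat(alarm) = {Check, Idle}, add states in Sat(r) with every successor in Z. Already a fixed point.
Sat(A[r U alarm]) = {Check, Idle}
Sat(EX A[r U alarm]) = {s : some successor in {Check, Idle}} = {Busy, Idle, Done}
|Sat(EX A[r U alarm])| = |{Busy, Idle, Done}| = 3.

3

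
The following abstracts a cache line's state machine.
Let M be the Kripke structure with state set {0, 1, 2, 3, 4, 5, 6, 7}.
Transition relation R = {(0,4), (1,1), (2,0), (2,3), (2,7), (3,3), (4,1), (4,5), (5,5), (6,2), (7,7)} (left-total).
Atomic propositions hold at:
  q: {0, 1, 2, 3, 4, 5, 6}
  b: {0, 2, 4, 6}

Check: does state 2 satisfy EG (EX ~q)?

Sat(~q) = {7}
Sat(EX ~q) = {s : some successor in {7}} = {2, 7}
EG (EX ~q): greatest fixpoint, start Z0 = {2, 7}, keep only states in Sat with some successor in Z. Already a fixed point.
Sat(EG (EX ~q)) = {2, 7}
2 ∈ Sat(EG (EX ~q)) = {2, 7}, so the formula holds at 2.

Yes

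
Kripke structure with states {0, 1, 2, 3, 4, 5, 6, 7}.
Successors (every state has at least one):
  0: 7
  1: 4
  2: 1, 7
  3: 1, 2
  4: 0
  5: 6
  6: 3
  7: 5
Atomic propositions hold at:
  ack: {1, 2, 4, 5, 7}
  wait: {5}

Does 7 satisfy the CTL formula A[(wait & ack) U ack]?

Sat(wait & ack) = {5}
A[(wait & ack) U ack]: least fixpoint, start Z0 = Sat(ack) = {1, 2, 4, 5, 7}, add states in Sat(wait & ack) with every successor in Z. Already a fixed point.
Sat(A[(wait & ack) U ack]) = {1, 2, 4, 5, 7}
7 ∈ Sat(A[(wait & ack) U ack]) = {1, 2, 4, 5, 7}, so the formula holds at 7.

Yes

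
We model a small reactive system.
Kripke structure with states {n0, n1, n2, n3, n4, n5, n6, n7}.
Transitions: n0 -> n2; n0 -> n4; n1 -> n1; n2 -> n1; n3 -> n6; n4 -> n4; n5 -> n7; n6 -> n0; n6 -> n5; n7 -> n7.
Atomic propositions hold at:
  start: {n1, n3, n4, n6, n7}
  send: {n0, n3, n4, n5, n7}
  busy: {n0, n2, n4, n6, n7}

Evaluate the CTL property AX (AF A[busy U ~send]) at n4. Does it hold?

No

Sat(~send) = {n1, n2, n6}
A[busy U ~send]: least fixpoint, start Z0 = Sat(~send) = {n1, n2, n6}, add states in Sat(busy) with every successor in Z. Already a fixed point.
Sat(A[busy U ~send]) = {n1, n2, n6}
AF A[busy U ~send]: least fixpoint, start Z0 = {n1, n2, n6}, add states with every successor in Z. Z1 = {n1, n2, n3, n6}; fixed.
Sat(AF A[busy U ~send]) = {n1, n2, n3, n6}
Sat(AX (AF A[busy U ~send])) = {s : every successor in {n1, n2, n3, n6}} = {n1, n2, n3}
n4 ∉ Sat(AX (AF A[busy U ~send])) = {n1, n2, n3}, so the formula does not hold at n4.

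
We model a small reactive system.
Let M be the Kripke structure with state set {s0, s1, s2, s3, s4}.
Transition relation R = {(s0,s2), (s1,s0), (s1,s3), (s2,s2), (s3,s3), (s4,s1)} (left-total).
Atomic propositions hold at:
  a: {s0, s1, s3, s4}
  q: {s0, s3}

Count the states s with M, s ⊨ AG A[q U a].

1

A[q U a]: least fixpoint, start Z0 = Sat(a) = {s0, s1, s3, s4}, add states in Sat(q) with every successor in Z. Already a fixed point.
Sat(A[q U a]) = {s0, s1, s3, s4}
AG A[q U a]: greatest fixpoint, start Z0 = {s0, s1, s3, s4}, keep only states in Sat with every successor in Z. Z1 = {s1, s3, s4}; Z2 = {s3, s4}; Z3 = {s3}; fixed.
Sat(AG A[q U a]) = {s3}
|Sat(AG A[q U a])| = |{s3}| = 1.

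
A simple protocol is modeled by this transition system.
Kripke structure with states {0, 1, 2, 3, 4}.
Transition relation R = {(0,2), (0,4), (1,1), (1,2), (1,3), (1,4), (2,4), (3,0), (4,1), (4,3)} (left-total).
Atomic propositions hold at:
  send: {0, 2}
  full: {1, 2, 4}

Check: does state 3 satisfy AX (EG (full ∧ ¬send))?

Sat(¬send) = {1, 3, 4}
Sat(full ∧ ¬send) = {1, 4}
EG (full ∧ ¬send): greatest fixpoint, start Z0 = {1, 4}, keep only states in Sat with some successor in Z. Already a fixed point.
Sat(EG (full ∧ ¬send)) = {1, 4}
Sat(AX (EG (full ∧ ¬send))) = {s : every successor in {1, 4}} = {2}
3 ∉ Sat(AX (EG (full ∧ ¬send))) = {2}, so the formula does not hold at 3.

No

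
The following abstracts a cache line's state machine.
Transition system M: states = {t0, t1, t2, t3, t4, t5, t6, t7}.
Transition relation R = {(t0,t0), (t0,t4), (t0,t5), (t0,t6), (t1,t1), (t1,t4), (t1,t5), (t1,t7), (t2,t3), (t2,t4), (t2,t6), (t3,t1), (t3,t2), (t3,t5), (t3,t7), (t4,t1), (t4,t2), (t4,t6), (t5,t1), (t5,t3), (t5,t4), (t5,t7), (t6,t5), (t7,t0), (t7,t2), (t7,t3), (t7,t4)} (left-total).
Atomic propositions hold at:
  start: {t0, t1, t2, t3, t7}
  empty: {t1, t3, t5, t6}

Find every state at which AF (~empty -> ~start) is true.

Sat(~empty) = {t0, t2, t4, t7}
Sat(~start) = {t4, t5, t6}
Sat(~empty -> ~start) = {t1, t3, t4, t5, t6}
AF (~empty -> ~start): least fixpoint, start Z0 = {t1, t3, t4, t5, t6}, add states with every successor in Z. Z1 = {t1, t2, t3, t4, t5, t6}; fixed.
Sat(AF (~empty -> ~start)) = {t1, t2, t3, t4, t5, t6}

{t1, t2, t3, t4, t5, t6}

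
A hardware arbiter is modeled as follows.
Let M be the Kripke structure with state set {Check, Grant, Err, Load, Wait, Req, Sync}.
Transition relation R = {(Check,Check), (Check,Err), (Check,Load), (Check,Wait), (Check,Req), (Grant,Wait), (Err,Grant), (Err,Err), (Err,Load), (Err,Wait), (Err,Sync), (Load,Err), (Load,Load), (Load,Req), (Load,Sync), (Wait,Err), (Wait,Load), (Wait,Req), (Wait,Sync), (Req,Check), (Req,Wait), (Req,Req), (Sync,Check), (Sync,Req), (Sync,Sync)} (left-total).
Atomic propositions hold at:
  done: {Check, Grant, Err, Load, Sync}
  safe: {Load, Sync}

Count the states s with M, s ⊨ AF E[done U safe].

4

E[done U safe]: least fixpoint, start Z0 = Sat(safe) = {Load, Sync}, add states in Sat(done) with some successor in Z. Z1 = {Check, Err, Load, Sync}; fixed.
Sat(E[done U safe]) = {Check, Err, Load, Sync}
AF E[done U safe]: least fixpoint, start Z0 = {Check, Err, Load, Sync}, add states with every successor in Z. Already a fixed point.
Sat(AF E[done U safe]) = {Check, Err, Load, Sync}
|Sat(AF E[done U safe])| = |{Check, Err, Load, Sync}| = 4.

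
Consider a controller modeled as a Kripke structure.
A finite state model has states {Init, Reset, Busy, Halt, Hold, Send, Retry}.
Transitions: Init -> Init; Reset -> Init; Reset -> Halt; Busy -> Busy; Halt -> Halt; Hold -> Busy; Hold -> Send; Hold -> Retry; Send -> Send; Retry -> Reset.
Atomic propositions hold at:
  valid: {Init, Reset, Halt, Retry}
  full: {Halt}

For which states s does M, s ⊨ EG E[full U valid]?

E[full U valid]: least fixpoint, start Z0 = Sat(valid) = {Init, Reset, Halt, Retry}, add states in Sat(full) with some successor in Z. Already a fixed point.
Sat(E[full U valid]) = {Init, Reset, Halt, Retry}
EG E[full U valid]: greatest fixpoint, start Z0 = {Init, Reset, Halt, Retry}, keep only states in Sat with some successor in Z. Already a fixed point.
Sat(EG E[full U valid]) = {Init, Reset, Halt, Retry}

{Init, Reset, Halt, Retry}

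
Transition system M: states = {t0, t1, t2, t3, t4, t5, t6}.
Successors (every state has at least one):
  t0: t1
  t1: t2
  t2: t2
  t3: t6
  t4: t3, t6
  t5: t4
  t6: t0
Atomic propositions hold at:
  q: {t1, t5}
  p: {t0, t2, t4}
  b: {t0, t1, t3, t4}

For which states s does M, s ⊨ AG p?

AG p: greatest fixpoint, start Z0 = {t0, t2, t4}, keep only states in Sat with every successor in Z. Z1 = {t2}; fixed.
Sat(AG p) = {t2}

{t2}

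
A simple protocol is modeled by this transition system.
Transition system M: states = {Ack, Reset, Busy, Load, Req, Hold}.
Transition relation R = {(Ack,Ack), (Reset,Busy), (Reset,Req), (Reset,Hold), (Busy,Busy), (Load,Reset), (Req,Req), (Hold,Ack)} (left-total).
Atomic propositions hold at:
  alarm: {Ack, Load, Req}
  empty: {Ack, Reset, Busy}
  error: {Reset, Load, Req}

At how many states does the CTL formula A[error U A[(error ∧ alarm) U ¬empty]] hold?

Sat(error ∧ alarm) = {Load, Req}
Sat(¬empty) = {Load, Req, Hold}
A[(error ∧ alarm) U ¬empty]: least fixpoint, start Z0 = Sat(¬empty) = {Load, Req, Hold}, add states in Sat(error ∧ alarm) with every successor in Z. Already a fixed point.
Sat(A[(error ∧ alarm) U ¬empty]) = {Load, Req, Hold}
A[error U A[(error ∧ alarm) U ¬empty]]: least fixpoint, start Z0 = Sat(A[(error ∧ alarm) U ¬empty]) = {Load, Req, Hold}, add states in Sat(error) with every successor in Z. Already a fixed point.
Sat(A[error U A[(error ∧ alarm) U ¬empty]]) = {Load, Req, Hold}
|Sat(A[error U A[(error ∧ alarm) U ¬empty]])| = |{Load, Req, Hold}| = 3.

3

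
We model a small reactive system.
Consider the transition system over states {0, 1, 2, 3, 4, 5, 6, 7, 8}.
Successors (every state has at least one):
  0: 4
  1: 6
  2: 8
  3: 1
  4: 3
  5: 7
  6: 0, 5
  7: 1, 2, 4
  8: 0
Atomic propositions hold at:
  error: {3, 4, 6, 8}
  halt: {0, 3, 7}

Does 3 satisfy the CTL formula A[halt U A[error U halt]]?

A[error U halt]: least fixpoint, start Z0 = Sat(halt) = {0, 3, 7}, add states in Sat(error) with every successor in Z. Z1 = {0, 3, 4, 7, 8}; fixed.
Sat(A[error U halt]) = {0, 3, 4, 7, 8}
A[halt U A[error U halt]]: least fixpoint, start Z0 = Sat(A[error U halt]) = {0, 3, 4, 7, 8}, add states in Sat(halt) with every successor in Z. Already a fixed point.
Sat(A[halt U A[error U halt]]) = {0, 3, 4, 7, 8}
3 ∈ Sat(A[halt U A[error U halt]]) = {0, 3, 4, 7, 8}, so the formula holds at 3.

Yes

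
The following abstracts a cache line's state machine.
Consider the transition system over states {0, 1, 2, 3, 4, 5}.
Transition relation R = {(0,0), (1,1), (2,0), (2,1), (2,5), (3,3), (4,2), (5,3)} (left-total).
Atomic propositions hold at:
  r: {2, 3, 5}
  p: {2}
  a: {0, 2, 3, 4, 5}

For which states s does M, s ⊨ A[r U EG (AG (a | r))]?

{0, 3, 5}

Sat(a | r) = {0, 2, 3, 4, 5}
AG (a | r): greatest fixpoint, start Z0 = {0, 2, 3, 4, 5}, keep only states in Sat with every successor in Z. Z1 = {0, 3, 4, 5}; Z2 = {0, 3, 5}; fixed.
Sat(AG (a | r)) = {0, 3, 5}
EG (AG (a | r)): greatest fixpoint, start Z0 = {0, 3, 5}, keep only states in Sat with some successor in Z. Already a fixed point.
Sat(EG (AG (a | r))) = {0, 3, 5}
A[r U EG (AG (a | r))]: least fixpoint, start Z0 = Sat(EG (AG (a | r))) = {0, 3, 5}, add states in Sat(r) with every successor in Z. Already a fixed point.
Sat(A[r U EG (AG (a | r))]) = {0, 3, 5}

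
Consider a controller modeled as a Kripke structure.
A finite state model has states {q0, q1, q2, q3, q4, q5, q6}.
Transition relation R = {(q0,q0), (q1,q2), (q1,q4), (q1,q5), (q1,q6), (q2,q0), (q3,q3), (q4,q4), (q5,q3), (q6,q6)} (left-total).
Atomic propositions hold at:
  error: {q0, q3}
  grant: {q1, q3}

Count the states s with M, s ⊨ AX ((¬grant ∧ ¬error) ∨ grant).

5

Sat(¬grant) = {q0, q2, q4, q5, q6}
Sat(¬error) = {q1, q2, q4, q5, q6}
Sat(¬grant ∧ ¬error) = {q2, q4, q5, q6}
Sat((¬grant ∧ ¬error) ∨ grant) = {q1, q2, q3, q4, q5, q6}
Sat(AX ((¬grant ∧ ¬error) ∨ grant)) = {s : every successor in {q1, q2, q3, q4, q5, q6}} = {q1, q3, q4, q5, q6}
|Sat(AX ((¬grant ∧ ¬error) ∨ grant))| = |{q1, q3, q4, q5, q6}| = 5.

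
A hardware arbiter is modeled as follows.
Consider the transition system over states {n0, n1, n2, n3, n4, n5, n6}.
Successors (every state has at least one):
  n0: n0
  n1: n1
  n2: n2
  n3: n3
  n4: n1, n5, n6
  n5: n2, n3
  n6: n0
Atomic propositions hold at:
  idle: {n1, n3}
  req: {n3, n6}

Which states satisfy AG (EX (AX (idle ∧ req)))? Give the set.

Sat(idle ∧ req) = {n3}
Sat(AX (idle ∧ req)) = {s : every successor in {n3}} = {n3}
Sat(EX (AX (idle ∧ req))) = {s : some successor in {n3}} = {n3, n5}
AG (EX (AX (idle ∧ req))): greatest fixpoint, start Z0 = {n3, n5}, keep only states in Sat with every successor in Z. Z1 = {n3}; fixed.
Sat(AG (EX (AX (idle ∧ req)))) = {n3}

{n3}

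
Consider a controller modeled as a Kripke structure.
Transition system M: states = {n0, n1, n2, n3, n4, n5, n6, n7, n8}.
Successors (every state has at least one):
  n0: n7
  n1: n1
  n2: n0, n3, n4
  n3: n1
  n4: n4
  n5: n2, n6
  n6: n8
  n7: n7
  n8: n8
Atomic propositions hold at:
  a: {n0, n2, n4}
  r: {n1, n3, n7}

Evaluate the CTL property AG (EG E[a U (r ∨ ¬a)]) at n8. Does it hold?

Sat(¬a) = {n1, n3, n5, n6, n7, n8}
Sat(r ∨ ¬a) = {n1, n3, n5, n6, n7, n8}
E[a U (r ∨ ¬a)]: least fixpoint, start Z0 = Sat((r ∨ ¬a)) = {n1, n3, n5, n6, n7, n8}, add states in Sat(a) with some successor in Z. Z1 = {n0, n1, n2, n3, n5, n6, n7, n8}; fixed.
Sat(E[a U (r ∨ ¬a)]) = {n0, n1, n2, n3, n5, n6, n7, n8}
EG E[a U (r ∨ ¬a)]: greatest fixpoint, start Z0 = {n0, n1, n2, n3, n5, n6, n7, n8}, keep only states in Sat with some successor in Z. Already a fixed point.
Sat(EG E[a U (r ∨ ¬a)]) = {n0, n1, n2, n3, n5, n6, n7, n8}
AG (EG E[a U (r ∨ ¬a)]): greatest fixpoint, start Z0 = {n0, n1, n2, n3, n5, n6, n7, n8}, keep only states in Sat with every successor in Z. Z1 = {n0, n1, n3, n5, n6, n7, n8}; Z2 = {n0, n1, n3, n6, n7, n8}; fixed.
Sat(AG (EG E[a U (r ∨ ¬a)])) = {n0, n1, n3, n6, n7, n8}
n8 ∈ Sat(AG (EG E[a U (r ∨ ¬a)])) = {n0, n1, n3, n6, n7, n8}, so the formula holds at n8.

Yes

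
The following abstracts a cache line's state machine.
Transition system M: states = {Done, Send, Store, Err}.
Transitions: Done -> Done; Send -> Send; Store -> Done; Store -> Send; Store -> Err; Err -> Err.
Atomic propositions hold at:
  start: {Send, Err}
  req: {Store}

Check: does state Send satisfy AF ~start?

No

Sat(~start) = {Done, Store}
AF ~start: least fixpoint, start Z0 = {Done, Store}, add states with every successor in Z. Already a fixed point.
Sat(AF ~start) = {Done, Store}
Send ∉ Sat(AF ~start) = {Done, Store}, so the formula does not hold at Send.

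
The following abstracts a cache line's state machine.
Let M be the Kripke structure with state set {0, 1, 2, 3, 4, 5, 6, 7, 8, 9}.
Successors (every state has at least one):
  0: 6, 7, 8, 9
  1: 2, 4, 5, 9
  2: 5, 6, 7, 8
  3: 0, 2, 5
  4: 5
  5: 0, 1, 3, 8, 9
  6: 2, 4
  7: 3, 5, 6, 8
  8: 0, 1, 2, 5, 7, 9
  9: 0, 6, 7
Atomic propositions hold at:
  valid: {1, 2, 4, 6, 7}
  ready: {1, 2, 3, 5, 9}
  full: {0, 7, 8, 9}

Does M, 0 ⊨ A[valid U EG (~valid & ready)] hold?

No

Sat(~valid) = {0, 3, 5, 8, 9}
Sat(~valid & ready) = {3, 5, 9}
EG (~valid & ready): greatest fixpoint, start Z0 = {3, 5, 9}, keep only states in Sat with some successor in Z. Z1 = {3, 5}; fixed.
Sat(EG (~valid & ready)) = {3, 5}
A[valid U EG (~valid & ready)]: least fixpoint, start Z0 = Sat(EG (~valid & ready)) = {3, 5}, add states in Sat(valid) with every successor in Z. Z1 = {3, 4, 5}; fixed.
Sat(A[valid U EG (~valid & ready)]) = {3, 4, 5}
0 ∉ Sat(A[valid U EG (~valid & ready)]) = {3, 4, 5}, so the formula does not hold at 0.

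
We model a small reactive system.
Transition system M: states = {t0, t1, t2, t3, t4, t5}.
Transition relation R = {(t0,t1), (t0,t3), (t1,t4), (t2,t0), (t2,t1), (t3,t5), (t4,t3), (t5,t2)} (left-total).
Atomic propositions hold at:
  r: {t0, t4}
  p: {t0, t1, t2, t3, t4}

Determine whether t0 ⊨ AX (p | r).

Sat(p | r) = {t0, t1, t2, t3, t4}
Sat(AX (p | r)) = {s : every successor in {t0, t1, t2, t3, t4}} = {t0, t1, t2, t4, t5}
t0 ∈ Sat(AX (p | r)) = {t0, t1, t2, t4, t5}, so the formula holds at t0.

Yes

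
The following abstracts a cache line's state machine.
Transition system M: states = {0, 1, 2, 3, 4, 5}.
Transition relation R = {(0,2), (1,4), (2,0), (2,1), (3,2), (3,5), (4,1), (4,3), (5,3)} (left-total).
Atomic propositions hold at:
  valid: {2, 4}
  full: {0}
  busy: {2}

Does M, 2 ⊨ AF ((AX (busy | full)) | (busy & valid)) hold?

Sat(busy | full) = {0, 2}
Sat(AX (busy | full)) = {s : every successor in {0, 2}} = {0}
Sat(busy & valid) = {2}
Sat((AX (busy | full)) | (busy & valid)) = {0, 2}
AF ((AX (busy | full)) | (busy & valid)): least fixpoint, start Z0 = {0, 2}, add states with every successor in Z. Already a fixed point.
Sat(AF ((AX (busy | full)) | (busy & valid))) = {0, 2}
2 ∈ Sat(AF ((AX (busy | full)) | (busy & valid))) = {0, 2}, so the formula holds at 2.

Yes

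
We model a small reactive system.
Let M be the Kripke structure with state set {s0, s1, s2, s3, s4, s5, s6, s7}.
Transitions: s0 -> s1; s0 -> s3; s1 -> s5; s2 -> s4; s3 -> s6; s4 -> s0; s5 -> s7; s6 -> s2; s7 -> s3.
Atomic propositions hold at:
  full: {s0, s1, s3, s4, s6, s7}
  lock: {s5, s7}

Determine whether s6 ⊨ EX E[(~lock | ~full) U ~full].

Yes

Sat(~lock) = {s0, s1, s2, s3, s4, s6}
Sat(~full) = {s2, s5}
Sat(~lock | ~full) = {s0, s1, s2, s3, s4, s5, s6}
E[(~lock | ~full) U ~full]: least fixpoint, start Z0 = Sat(~full) = {s2, s5}, add states in Sat(~lock | ~full) with some successor in Z. Z1 = {s1, s2, s5, s6}; Z2 = {s0, s1, s2, s3, s5, s6}; Z3 = {s0, s1, s2, s3, s4, s5, s6}; fixed.
Sat(E[(~lock | ~full) U ~full]) = {s0, s1, s2, s3, s4, s5, s6}
Sat(EX E[(~lock | ~full) U ~full]) = {s : some successor in {s0, s1, s2, s3, s4, s5, s6}} = {s0, s1, s2, s3, s4, s6, s7}
s6 ∈ Sat(EX E[(~lock | ~full) U ~full]) = {s0, s1, s2, s3, s4, s6, s7}, so the formula holds at s6.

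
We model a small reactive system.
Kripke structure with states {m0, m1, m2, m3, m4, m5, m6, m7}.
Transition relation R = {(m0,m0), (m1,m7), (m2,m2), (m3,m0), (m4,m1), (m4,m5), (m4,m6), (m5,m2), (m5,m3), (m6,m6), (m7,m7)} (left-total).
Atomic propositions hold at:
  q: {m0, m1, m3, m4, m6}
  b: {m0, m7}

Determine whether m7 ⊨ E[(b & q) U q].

No

Sat(b & q) = {m0}
E[(b & q) U q]: least fixpoint, start Z0 = Sat(q) = {m0, m1, m3, m4, m6}, add states in Sat(b & q) with some successor in Z. Already a fixed point.
Sat(E[(b & q) U q]) = {m0, m1, m3, m4, m6}
m7 ∉ Sat(E[(b & q) U q]) = {m0, m1, m3, m4, m6}, so the formula does not hold at m7.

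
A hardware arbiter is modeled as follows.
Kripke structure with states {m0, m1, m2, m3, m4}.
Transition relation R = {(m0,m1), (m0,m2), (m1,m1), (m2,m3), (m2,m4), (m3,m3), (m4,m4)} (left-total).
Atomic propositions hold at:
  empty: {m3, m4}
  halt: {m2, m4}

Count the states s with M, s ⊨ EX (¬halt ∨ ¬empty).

Sat(¬halt) = {m0, m1, m3}
Sat(¬empty) = {m0, m1, m2}
Sat(¬halt ∨ ¬empty) = {m0, m1, m2, m3}
Sat(EX (¬halt ∨ ¬empty)) = {s : some successor in {m0, m1, m2, m3}} = {m0, m1, m2, m3}
|Sat(EX (¬halt ∨ ¬empty))| = |{m0, m1, m2, m3}| = 4.

4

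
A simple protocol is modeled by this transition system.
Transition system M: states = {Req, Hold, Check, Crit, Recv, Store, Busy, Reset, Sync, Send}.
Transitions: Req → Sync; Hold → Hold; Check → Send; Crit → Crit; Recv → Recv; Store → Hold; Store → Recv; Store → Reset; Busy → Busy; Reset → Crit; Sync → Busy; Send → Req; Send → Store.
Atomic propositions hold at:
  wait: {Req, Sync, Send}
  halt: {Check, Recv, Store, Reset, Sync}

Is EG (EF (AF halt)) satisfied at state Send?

AF halt: least fixpoint, start Z0 = {Check, Recv, Store, Reset, Sync}, add states with every successor in Z. Z1 = {Req, Check, Recv, Store, Reset, Sync}; Z2 = {Req, Check, Recv, Store, Reset, Sync, Send}; fixed.
Sat(AF halt) = {Req, Check, Recv, Store, Reset, Sync, Send}
EF (AF halt): least fixpoint, start Z0 = {Req, Check, Recv, Store, Reset, Sync, Send}, add states with some successor in Z. Already a fixed point.
Sat(EF (AF halt)) = {Req, Check, Recv, Store, Reset, Sync, Send}
EG (EF (AF halt)): greatest fixpoint, start Z0 = {Req, Check, Recv, Store, Reset, Sync, Send}, keep only states in Sat with some successor in Z. Z1 = {Req, Check, Recv, Store, Send}; Z2 = {Check, Recv, Store, Send}; fixed.
Sat(EG (EF (AF halt))) = {Check, Recv, Store, Send}
Send ∈ Sat(EG (EF (AF halt))) = {Check, Recv, Store, Send}, so the formula holds at Send.

Yes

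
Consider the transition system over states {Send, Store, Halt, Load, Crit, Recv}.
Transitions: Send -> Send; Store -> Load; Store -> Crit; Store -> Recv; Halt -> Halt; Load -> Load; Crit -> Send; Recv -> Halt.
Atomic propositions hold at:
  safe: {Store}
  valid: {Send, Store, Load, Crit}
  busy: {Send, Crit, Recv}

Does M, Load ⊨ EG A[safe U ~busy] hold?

Yes

Sat(~busy) = {Store, Halt, Load}
A[safe U ~busy]: least fixpoint, start Z0 = Sat(~busy) = {Store, Halt, Load}, add states in Sat(safe) with every successor in Z. Already a fixed point.
Sat(A[safe U ~busy]) = {Store, Halt, Load}
EG A[safe U ~busy]: greatest fixpoint, start Z0 = {Store, Halt, Load}, keep only states in Sat with some successor in Z. Already a fixed point.
Sat(EG A[safe U ~busy]) = {Store, Halt, Load}
Load ∈ Sat(EG A[safe U ~busy]) = {Store, Halt, Load}, so the formula holds at Load.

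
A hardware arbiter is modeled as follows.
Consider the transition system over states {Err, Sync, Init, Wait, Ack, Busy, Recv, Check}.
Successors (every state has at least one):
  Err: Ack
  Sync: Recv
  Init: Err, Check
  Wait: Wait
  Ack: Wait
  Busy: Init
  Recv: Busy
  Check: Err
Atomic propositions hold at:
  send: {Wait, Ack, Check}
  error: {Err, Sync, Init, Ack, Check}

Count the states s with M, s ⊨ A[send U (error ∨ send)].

6

Sat(error ∨ send) = {Err, Sync, Init, Wait, Ack, Check}
A[send U (error ∨ send)]: least fixpoint, start Z0 = Sat((error ∨ send)) = {Err, Sync, Init, Wait, Ack, Check}, add states in Sat(send) with every successor in Z. Already a fixed point.
Sat(A[send U (error ∨ send)]) = {Err, Sync, Init, Wait, Ack, Check}
|Sat(A[send U (error ∨ send)])| = |{Err, Sync, Init, Wait, Ack, Check}| = 6.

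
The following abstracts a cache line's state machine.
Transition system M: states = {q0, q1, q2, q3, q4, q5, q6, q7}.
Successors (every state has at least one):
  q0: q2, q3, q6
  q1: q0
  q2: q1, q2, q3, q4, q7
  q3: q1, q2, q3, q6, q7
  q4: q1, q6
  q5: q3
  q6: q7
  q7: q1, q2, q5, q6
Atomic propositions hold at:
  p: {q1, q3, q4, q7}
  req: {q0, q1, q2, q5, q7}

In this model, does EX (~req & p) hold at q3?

Sat(~req) = {q3, q4, q6}
Sat(~req & p) = {q3, q4}
Sat(EX (~req & p)) = {s : some successor in {q3, q4}} = {q0, q2, q3, q5}
q3 ∈ Sat(EX (~req & p)) = {q0, q2, q3, q5}, so the formula holds at q3.

Yes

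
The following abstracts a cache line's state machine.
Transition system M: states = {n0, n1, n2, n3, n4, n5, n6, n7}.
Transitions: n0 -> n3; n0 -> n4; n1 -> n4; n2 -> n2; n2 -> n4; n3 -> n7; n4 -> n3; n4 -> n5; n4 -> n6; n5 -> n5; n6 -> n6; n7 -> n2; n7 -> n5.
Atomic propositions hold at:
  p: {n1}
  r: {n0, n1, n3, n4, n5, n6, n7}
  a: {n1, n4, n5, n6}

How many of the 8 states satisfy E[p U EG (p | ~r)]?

1

Sat(~r) = {n2}
Sat(p | ~r) = {n1, n2}
EG (p | ~r): greatest fixpoint, start Z0 = {n1, n2}, keep only states in Sat with some successor in Z. Z1 = {n2}; fixed.
Sat(EG (p | ~r)) = {n2}
E[p U EG (p | ~r)]: least fixpoint, start Z0 = Sat(EG (p | ~r)) = {n2}, add states in Sat(p) with some successor in Z. Already a fixed point.
Sat(E[p U EG (p | ~r)]) = {n2}
|Sat(E[p U EG (p | ~r)])| = |{n2}| = 1.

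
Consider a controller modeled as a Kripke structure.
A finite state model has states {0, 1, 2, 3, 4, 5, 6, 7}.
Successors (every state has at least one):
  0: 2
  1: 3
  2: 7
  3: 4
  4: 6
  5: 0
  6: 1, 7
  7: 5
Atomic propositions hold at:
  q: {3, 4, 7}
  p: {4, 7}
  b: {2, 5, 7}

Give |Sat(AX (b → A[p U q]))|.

A[p U q]: least fixpoint, start Z0 = Sat(q) = {3, 4, 7}, add states in Sat(p) with every successor in Z. Already a fixed point.
Sat(A[p U q]) = {3, 4, 7}
Sat(b → A[p U q]) = {0, 1, 3, 4, 6, 7}
Sat(AX (b → A[p U q])) = {s : every successor in {0, 1, 3, 4, 6, 7}} = {1, 2, 3, 4, 5, 6}
|Sat(AX (b → A[p U q]))| = |{1, 2, 3, 4, 5, 6}| = 6.

6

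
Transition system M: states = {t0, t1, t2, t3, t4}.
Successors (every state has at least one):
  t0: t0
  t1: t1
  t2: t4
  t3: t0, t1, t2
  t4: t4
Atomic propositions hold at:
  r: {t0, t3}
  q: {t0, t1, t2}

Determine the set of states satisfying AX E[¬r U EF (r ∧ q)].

{t0}

Sat(¬r) = {t1, t2, t4}
Sat(r ∧ q) = {t0}
EF (r ∧ q): least fixpoint, start Z0 = {t0}, add states with some successor in Z. Z1 = {t0, t3}; fixed.
Sat(EF (r ∧ q)) = {t0, t3}
E[¬r U EF (r ∧ q)]: least fixpoint, start Z0 = Sat(EF (r ∧ q)) = {t0, t3}, add states in Sat(¬r) with some successor in Z. Already a fixed point.
Sat(E[¬r U EF (r ∧ q)]) = {t0, t3}
Sat(AX E[¬r U EF (r ∧ q)]) = {s : every successor in {t0, t3}} = {t0}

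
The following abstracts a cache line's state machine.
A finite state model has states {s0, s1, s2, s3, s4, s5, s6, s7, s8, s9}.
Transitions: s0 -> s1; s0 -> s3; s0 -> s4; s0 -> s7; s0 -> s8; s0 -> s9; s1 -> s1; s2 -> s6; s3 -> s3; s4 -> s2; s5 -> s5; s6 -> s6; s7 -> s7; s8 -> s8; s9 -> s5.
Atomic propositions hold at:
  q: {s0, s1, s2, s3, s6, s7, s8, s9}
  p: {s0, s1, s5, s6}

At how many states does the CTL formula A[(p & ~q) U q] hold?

8

Sat(~q) = {s4, s5}
Sat(p & ~q) = {s5}
A[(p & ~q) U q]: least fixpoint, start Z0 = Sat(q) = {s0, s1, s2, s3, s6, s7, s8, s9}, add states in Sat(p & ~q) with every successor in Z. Already a fixed point.
Sat(A[(p & ~q) U q]) = {s0, s1, s2, s3, s6, s7, s8, s9}
|Sat(A[(p & ~q) U q])| = |{s0, s1, s2, s3, s6, s7, s8, s9}| = 8.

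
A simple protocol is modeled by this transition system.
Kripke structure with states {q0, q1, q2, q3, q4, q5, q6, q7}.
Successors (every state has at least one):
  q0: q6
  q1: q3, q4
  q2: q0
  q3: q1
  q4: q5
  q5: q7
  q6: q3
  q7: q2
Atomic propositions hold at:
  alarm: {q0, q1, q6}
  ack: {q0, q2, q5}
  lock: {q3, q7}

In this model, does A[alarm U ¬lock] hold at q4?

Yes

Sat(¬lock) = {q0, q1, q2, q4, q5, q6}
A[alarm U ¬lock]: least fixpoint, start Z0 = Sat(¬lock) = {q0, q1, q2, q4, q5, q6}, add states in Sat(alarm) with every successor in Z. Already a fixed point.
Sat(A[alarm U ¬lock]) = {q0, q1, q2, q4, q5, q6}
q4 ∈ Sat(A[alarm U ¬lock]) = {q0, q1, q2, q4, q5, q6}, so the formula holds at q4.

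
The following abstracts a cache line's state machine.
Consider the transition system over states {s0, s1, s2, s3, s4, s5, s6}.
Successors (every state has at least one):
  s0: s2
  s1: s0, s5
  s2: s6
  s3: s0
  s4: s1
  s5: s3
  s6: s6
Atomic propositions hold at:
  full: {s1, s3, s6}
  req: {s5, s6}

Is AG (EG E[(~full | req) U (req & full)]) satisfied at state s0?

Yes

Sat(~full) = {s0, s2, s4, s5}
Sat(~full | req) = {s0, s2, s4, s5, s6}
Sat(req & full) = {s6}
E[(~full | req) U (req & full)]: least fixpoint, start Z0 = Sat((req & full)) = {s6}, add states in Sat(~full | req) with some successor in Z. Z1 = {s2, s6}; Z2 = {s0, s2, s6}; fixed.
Sat(E[(~full | req) U (req & full)]) = {s0, s2, s6}
EG E[(~full | req) U (req & full)]: greatest fixpoint, start Z0 = {s0, s2, s6}, keep only states in Sat with some successor in Z. Already a fixed point.
Sat(EG E[(~full | req) U (req & full)]) = {s0, s2, s6}
AG (EG E[(~full | req) U (req & full)]): greatest fixpoint, start Z0 = {s0, s2, s6}, keep only states in Sat with every successor in Z. Already a fixed point.
Sat(AG (EG E[(~full | req) U (req & full)])) = {s0, s2, s6}
s0 ∈ Sat(AG (EG E[(~full | req) U (req & full)])) = {s0, s2, s6}, so the formula holds at s0.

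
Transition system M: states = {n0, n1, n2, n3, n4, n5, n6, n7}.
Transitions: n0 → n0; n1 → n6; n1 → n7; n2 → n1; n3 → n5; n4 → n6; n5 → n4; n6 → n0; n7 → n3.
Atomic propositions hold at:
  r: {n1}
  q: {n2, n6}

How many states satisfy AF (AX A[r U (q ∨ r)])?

5

Sat(q ∨ r) = {n1, n2, n6}
A[r U (q ∨ r)]: least fixpoint, start Z0 = Sat((q ∨ r)) = {n1, n2, n6}, add states in Sat(r) with every successor in Z. Already a fixed point.
Sat(A[r U (q ∨ r)]) = {n1, n2, n6}
Sat(AX A[r U (q ∨ r)]) = {s : every successor in {n1, n2, n6}} = {n2, n4}
AF (AX A[r U (q ∨ r)]): least fixpoint, start Z0 = {n2, n4}, add states with every successor in Z. Z1 = {n2, n4, n5}; Z2 = {n2, n3, n4, n5}; Z3 = {n2, n3, n4, n5, n7}; fixed.
Sat(AF (AX A[r U (q ∨ r)])) = {n2, n3, n4, n5, n7}
|Sat(AF (AX A[r U (q ∨ r)]))| = |{n2, n3, n4, n5, n7}| = 5.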